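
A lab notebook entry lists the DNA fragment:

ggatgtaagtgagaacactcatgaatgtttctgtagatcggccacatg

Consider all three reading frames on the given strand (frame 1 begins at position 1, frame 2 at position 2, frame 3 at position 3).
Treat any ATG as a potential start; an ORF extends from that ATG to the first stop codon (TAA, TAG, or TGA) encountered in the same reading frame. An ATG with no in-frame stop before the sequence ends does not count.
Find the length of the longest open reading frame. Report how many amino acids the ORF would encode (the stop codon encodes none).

Frame 1: GGA TGT AAG TGA GAA CAC TCA TGA ATG TTT CTG TAG ATC GGC CAC ATG — ATG at 25, stop TAG at 34 → 12 nt.
Frame 2: GAT GTA AGT GAG AAC ACT CAT GAA TGT TTC TGT AGA TCG GCC ACA — no ATG→stop ORF.
Frame 3: ATG TAA GTG AGA ACA CTC ATG AAT GTT TCT GTA GAT CGG CCA CAT — ATG at 3, stop TAA at 6 → 6 nt.
Longest: frame 1, positions 25–36, 12 nt = 4 codons = 3 aa. → 3 amino acids.

3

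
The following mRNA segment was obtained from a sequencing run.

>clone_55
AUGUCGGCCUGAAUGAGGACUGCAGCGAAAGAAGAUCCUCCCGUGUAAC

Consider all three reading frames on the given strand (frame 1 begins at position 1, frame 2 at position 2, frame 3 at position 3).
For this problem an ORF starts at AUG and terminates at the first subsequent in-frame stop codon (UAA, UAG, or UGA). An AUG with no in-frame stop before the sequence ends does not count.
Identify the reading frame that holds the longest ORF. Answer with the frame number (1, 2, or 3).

1

Frame 1: AUG UCG GCC UGA AUG AGG ACU GCA GCG AAA GAA GAU CCU CCC GUG UAA — AUG at 1, stop UGA at 10 → 12 nt; AUG at 13, stop UAA at 46 → 36 nt.
Frame 2: UGU CGG CCU GAA UGA GGA CUG CAG CGA AAG AAG AUC CUC CCG UGU AAC — no AUG→stop ORF.
Frame 3: GUC GGC CUG AAU GAG GAC UGC AGC GAA AGA AGA UCC UCC CGU GUA — no AUG→stop ORF.
Longest ORF is 36 nt in frame 1 (positions 13–48).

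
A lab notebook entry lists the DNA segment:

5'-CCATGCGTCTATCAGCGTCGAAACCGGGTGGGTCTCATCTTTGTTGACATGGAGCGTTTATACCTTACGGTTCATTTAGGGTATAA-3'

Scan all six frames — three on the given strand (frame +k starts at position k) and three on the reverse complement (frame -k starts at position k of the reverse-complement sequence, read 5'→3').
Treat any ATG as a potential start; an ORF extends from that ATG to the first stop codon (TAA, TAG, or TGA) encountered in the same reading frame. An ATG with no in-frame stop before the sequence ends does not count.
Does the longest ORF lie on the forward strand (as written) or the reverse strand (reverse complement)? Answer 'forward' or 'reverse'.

forward

Reverse complement (5'→3'): TTATACCCTAAATGAACCGTAAGGTATAAACGCTCCATGTCAACAAAGATGAGACCCACCCGGTTTCGACGCTGATAGACGCATGG
Frame +1: CCA TGC GTC TAT CAG CGT CGA AAC CGG GTG GGT CTC ATC TTT GTT GAC ATG GAG CGT TTA TAC CTT ACG GTT CAT TTA GGG TAT — no ATG→stop ORF.
Frame +2: CAT GCG TCT ATC AGC GTC GAA ACC GGG TGG GTC TCA TCT TTG TTG ACA TGG AGC GTT TAT ACC TTA CGG TTC ATT TAG GGT ATA — no ATG→stop ORF.
Frame +3: ATG CGT CTA TCA GCG TCG AAA CCG GGT GGG TCT CAT CTT TGT TGA CAT GGA GCG TTT ATA CCT TAC GGT TCA TTT AGG GTA TAA — ATG at 3, stop TGA at 45 → 45 nt.
Frame -1: TTA TAC CCT AAA TGA ACC GTA AGG TAT AAA CGC TCC ATG TCA ACA AAG ATG AGA CCC ACC CGG TTT CGA CGC TGA TAG ACG CAT — ATG at 37, stop TGA at 73 → 39 nt; ATG at 49, stop TGA at 73 → 27 nt.
Frame -2: TAT ACC CTA AAT GAA CCG TAA GGT ATA AAC GCT CCA TGT CAA CAA AGA TGA GAC CCA CCC GGT TTC GAC GCT GAT AGA CGC ATG — no ATG→stop ORF.
Frame -3: ATA CCC TAA ATG AAC CGT AAG GTA TAA ACG CTC CAT GTC AAC AAA GAT GAG ACC CAC CCG GTT TCG ACG CTG ATA GAC GCA TGG — ATG at 12, stop TAA at 27 → 18 nt.
Forward-strand max 45 nt; reverse-strand max 39 nt. The forward strand has the longer ORF.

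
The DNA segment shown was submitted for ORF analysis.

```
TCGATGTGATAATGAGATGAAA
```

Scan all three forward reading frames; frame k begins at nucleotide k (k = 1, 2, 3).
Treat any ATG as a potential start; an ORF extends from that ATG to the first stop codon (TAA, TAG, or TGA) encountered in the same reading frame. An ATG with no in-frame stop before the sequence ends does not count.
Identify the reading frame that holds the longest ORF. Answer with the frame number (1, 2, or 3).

3

Frame 1: TCG ATG TGA TAA TGA GAT GAA — ATG at 4, stop TGA at 7 → 6 nt.
Frame 2: CGA TGT GAT AAT GAG ATG AAA — no ATG→stop ORF.
Frame 3: GAT GTG ATA ATG AGA TGA — ATG at 12, stop TGA at 18 → 9 nt.
Longest ORF is 9 nt in frame 3 (positions 12–20).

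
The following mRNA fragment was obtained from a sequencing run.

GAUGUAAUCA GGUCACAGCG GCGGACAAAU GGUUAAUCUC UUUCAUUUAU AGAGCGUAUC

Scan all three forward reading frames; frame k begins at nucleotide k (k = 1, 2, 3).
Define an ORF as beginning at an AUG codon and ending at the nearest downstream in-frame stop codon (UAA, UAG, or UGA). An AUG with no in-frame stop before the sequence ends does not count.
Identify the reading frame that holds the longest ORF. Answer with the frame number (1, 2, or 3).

2

Frame 1: GAU GUA AUC AGG UCA CAG CGG CGG ACA AAU GGU UAA UCU CUU UCA UUU AUA GAG CGU AUC — no AUG→stop ORF.
Frame 2: AUG UAA UCA GGU CAC AGC GGC GGA CAA AUG GUU AAU CUC UUU CAU UUA UAG AGC GUA — AUG at 2, stop UAA at 5 → 6 nt; AUG at 29, stop UAG at 50 → 24 nt.
Frame 3: UGU AAU CAG GUC ACA GCG GCG GAC AAA UGG UUA AUC UCU UUC AUU UAU AGA GCG UAU — no AUG→stop ORF.
Longest ORF is 24 nt in frame 2 (positions 29–52).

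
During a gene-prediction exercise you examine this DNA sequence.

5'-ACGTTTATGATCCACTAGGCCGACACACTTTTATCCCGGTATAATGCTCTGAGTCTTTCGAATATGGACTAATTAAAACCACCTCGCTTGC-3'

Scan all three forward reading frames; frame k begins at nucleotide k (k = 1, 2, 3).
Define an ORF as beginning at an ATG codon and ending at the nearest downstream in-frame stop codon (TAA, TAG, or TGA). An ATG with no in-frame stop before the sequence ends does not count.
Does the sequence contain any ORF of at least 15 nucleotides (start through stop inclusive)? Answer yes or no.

Frame 1: ACG TTT ATG ATC CAC TAG GCC GAC ACA CTT TTA TCC CGG TAT AAT GCT CTG AGT CTT TCG AAT ATG GAC TAA TTA AAA CCA CCT CGC TTG — ATG at 7, stop TAG at 16 → 12 nt; ATG at 64, stop TAA at 70 → 9 nt.
Frame 2: CGT TTA TGA TCC ACT AGG CCG ACA CAC TTT TAT CCC GGT ATA ATG CTC TGA GTC TTT CGA ATA TGG ACT AAT TAA AAC CAC CTC GCT TGC — ATG at 44, stop TGA at 50 → 9 nt.
Frame 3: GTT TAT GAT CCA CTA GGC CGA CAC ACT TTT ATC CCG GTA TAA TGC TCT GAG TCT TTC GAA TAT GGA CTA ATT AAA ACC ACC TCG CTT — no ATG→stop ORF.
Largest ORF found is 12 nucleotides < 15, so no.

no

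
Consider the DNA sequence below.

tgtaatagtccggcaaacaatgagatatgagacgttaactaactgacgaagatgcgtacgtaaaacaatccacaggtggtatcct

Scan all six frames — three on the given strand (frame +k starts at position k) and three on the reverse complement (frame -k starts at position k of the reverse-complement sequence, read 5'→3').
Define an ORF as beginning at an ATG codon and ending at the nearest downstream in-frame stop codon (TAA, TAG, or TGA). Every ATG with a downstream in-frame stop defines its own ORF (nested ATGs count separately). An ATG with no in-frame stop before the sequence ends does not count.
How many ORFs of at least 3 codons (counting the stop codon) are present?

3

Reverse complement (5'→3'): AGGATACCACCTGTGGATTGTTTTACGTACGCATCTTCGTCAGTTAGTTAACGTCTCATATCTCATTGTTTGCCGGACTATTACA
Frame +1: TGT AAT AGT CCG GCA AAC AAT GAG ATA TGA GAC GTT AAC TAA CTG ACG AAG ATG CGT ACG TAA AAC AAT CCA CAG GTG GTA TCC — ATG at 52, stop TAA at 61 → 12 nt.
Frame +2: GTA ATA GTC CGG CAA ACA ATG AGA TAT GAG ACG TTA ACT AAC TGA CGA AGA TGC GTA CGT AAA ACA ATC CAC AGG TGG TAT CCT — ATG at 20, stop TGA at 44 → 27 nt.
Frame +3: TAA TAG TCC GGC AAA CAA TGA GAT ATG AGA CGT TAA CTA ACT GAC GAA GAT GCG TAC GTA AAA CAA TCC ACA GGT GGT ATC — ATG at 27, stop TAA at 36 → 12 nt.
Frame -1: AGG ATA CCA CCT GTG GAT TGT TTT ACG TAC GCA TCT TCG TCA GTT AGT TAA CGT CTC ATA TCT CAT TGT TTG CCG GAC TAT TAC — no ATG→stop ORF.
Frame -2: GGA TAC CAC CTG TGG ATT GTT TTA CGT ACG CAT CTT CGT CAG TTA GTT AAC GTC TCA TAT CTC ATT GTT TGC CGG ACT ATT ACA — no ATG→stop ORF.
Frame -3: GAT ACC ACC TGT GGA TTG TTT TAC GTA CGC ATC TTC GTC AGT TAG TTA ACG TCT CAT ATC TCA TTG TTT GCC GGA CTA TTA — no ATG→stop ORF.
ORFs ≥ 3 codons: frame +1 52–63 (4 codons), frame +2 20–46 (9 codons), frame +3 27–38 (4 codons). Count = 3.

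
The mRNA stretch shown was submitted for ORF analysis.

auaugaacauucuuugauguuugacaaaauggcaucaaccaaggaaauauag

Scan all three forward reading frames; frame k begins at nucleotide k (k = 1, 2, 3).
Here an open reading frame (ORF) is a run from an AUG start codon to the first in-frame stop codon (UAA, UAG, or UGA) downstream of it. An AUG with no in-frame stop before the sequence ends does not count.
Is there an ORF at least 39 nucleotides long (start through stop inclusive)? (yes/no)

Frame 1: AUA UGA ACA UUC UUU GAU GUU UGA CAA AAU GGC AUC AAC CAA GGA AAU AUA — no AUG→stop ORF.
Frame 2: UAU GAA CAU UCU UUG AUG UUU GAC AAA AUG GCA UCA ACC AAG GAA AUA UAG — AUG at 17, stop UAG at 50 → 36 nt; AUG at 29, stop UAG at 50 → 24 nt.
Frame 3: AUG AAC AUU CUU UGA UGU UUG ACA AAA UGG CAU CAA CCA AGG AAA UAU — AUG at 3, stop UGA at 15 → 15 nt.
Largest ORF found is 36 nucleotides < 39, so no.

no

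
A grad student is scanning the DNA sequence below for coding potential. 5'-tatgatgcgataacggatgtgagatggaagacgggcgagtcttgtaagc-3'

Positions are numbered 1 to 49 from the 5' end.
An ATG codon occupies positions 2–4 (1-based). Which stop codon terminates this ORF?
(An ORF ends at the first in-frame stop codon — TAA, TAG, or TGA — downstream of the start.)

TAA

Codons from position 2: ATG (2–4), ATG (5–7), CGA (8–10), TAA (11–13).
The first in-frame stop codon is TAA.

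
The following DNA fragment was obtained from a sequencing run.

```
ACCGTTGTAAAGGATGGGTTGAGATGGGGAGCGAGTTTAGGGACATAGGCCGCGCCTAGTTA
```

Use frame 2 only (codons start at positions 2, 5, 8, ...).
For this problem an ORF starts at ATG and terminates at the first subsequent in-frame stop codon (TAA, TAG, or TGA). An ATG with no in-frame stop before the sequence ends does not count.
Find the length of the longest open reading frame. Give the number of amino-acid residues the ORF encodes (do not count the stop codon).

2

Frame 2: CCG TTG TAA AGG ATG GGT TGA GAT GGG GAG CGA GTT TAG GGA CAT AGG CCG CGC CTA GTT — ATG at 14, stop TGA at 20 → 9 nt.
Longest: frame 2, positions 14–22, 9 nt = 3 codons = 2 aa. → 2 amino acids.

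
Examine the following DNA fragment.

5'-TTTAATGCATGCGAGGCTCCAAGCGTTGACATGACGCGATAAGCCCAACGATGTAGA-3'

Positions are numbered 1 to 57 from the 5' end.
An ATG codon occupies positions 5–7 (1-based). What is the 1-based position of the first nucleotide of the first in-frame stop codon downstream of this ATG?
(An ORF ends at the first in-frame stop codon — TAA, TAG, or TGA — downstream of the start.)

32

Codons from position 5: ATG (5–7), CAT (8–10), GCG (11–13), AGG (14–16), CTC (17–19), CAA (20–22), GCG (23–25), TTG (26–28), ACA (29–31), TGA (32–34).
TGA is a stop codon; it begins at position 32.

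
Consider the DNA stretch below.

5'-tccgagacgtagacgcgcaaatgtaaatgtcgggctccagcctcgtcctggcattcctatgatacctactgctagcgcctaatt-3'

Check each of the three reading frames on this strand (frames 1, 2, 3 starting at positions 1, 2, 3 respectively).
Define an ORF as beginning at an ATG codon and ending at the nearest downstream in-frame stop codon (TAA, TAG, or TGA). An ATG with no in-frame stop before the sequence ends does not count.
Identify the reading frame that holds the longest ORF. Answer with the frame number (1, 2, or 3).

3

Frame 1: TCC GAG ACG TAG ACG CGC AAA TGT AAA TGT CGG GCT CCA GCC TCG TCC TGG CAT TCC TAT GAT ACC TAC TGC TAG CGC CTA ATT — no ATG→stop ORF.
Frame 2: CCG AGA CGT AGA CGC GCA AAT GTA AAT GTC GGG CTC CAG CCT CGT CCT GGC ATT CCT ATG ATA CCT ACT GCT AGC GCC TAA — ATG at 59, stop TAA at 80 → 24 nt.
Frame 3: CGA GAC GTA GAC GCG CAA ATG TAA ATG TCG GGC TCC AGC CTC GTC CTG GCA TTC CTA TGA TAC CTA CTG CTA GCG CCT AAT — ATG at 21, stop TAA at 24 → 6 nt; ATG at 27, stop TGA at 60 → 36 nt.
Longest ORF is 36 nt in frame 3 (positions 27–62).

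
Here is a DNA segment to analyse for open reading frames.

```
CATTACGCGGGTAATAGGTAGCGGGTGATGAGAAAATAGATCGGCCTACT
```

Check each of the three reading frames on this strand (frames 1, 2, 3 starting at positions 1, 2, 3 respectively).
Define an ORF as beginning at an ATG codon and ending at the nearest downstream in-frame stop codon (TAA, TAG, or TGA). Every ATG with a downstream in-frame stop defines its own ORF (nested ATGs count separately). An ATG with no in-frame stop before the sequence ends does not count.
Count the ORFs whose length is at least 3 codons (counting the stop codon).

Frame 1: CAT TAC GCG GGT AAT AGG TAG CGG GTG ATG AGA AAA TAG ATC GGC CTA — ATG at 28, stop TAG at 37 → 12 nt.
Frame 2: ATT ACG CGG GTA ATA GGT AGC GGG TGA TGA GAA AAT AGA TCG GCC TAC — no ATG→stop ORF.
Frame 3: TTA CGC GGG TAA TAG GTA GCG GGT GAT GAG AAA ATA GAT CGG CCT ACT — no ATG→stop ORF.
ORFs ≥ 3 codons: frame 1 28–39 (4 codons). Count = 1.

1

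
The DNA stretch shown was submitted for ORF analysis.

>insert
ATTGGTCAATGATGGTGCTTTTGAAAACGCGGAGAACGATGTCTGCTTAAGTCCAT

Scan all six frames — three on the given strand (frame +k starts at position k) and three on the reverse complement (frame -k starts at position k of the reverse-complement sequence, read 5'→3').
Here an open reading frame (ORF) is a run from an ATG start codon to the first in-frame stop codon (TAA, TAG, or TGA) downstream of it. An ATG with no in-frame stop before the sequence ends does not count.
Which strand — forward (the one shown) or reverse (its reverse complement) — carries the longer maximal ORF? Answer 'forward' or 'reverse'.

reverse

Reverse complement (5'→3'): ATGGACTTAAGCAGACATCGTTCTCCGCGTTTTCAAAAGCACCATCATTGACCAAT
Frame +1: ATT GGT CAA TGA TGG TGC TTT TGA AAA CGC GGA GAA CGA TGT CTG CTT AAG TCC — no ATG→stop ORF.
Frame +2: TTG GTC AAT GAT GGT GCT TTT GAA AAC GCG GAG AAC GAT GTC TGC TTA AGT CCA — no ATG→stop ORF.
Frame +3: TGG TCA ATG ATG GTG CTT TTG AAA ACG CGG AGA ACG ATG TCT GCT TAA GTC CAT — ATG at 9, stop TAA at 48 → 42 nt; ATG at 12, stop TAA at 48 → 39 nt; ATG at 39, stop TAA at 48 → 12 nt.
Frame -1: ATG GAC TTA AGC AGA CAT CGT TCT CCG CGT TTT CAA AAG CAC CAT CAT TGA CCA — ATG at 1, stop TGA at 49 → 51 nt.
Frame -2: TGG ACT TAA GCA GAC ATC GTT CTC CGC GTT TTC AAA AGC ACC ATC ATT GAC CAA — no ATG→stop ORF.
Frame -3: GGA CTT AAG CAG ACA TCG TTC TCC GCG TTT TCA AAA GCA CCA TCA TTG ACC AAT — no ATG→stop ORF.
Forward-strand max 42 nt; reverse-strand max 51 nt. The reverse strand has the longer ORF.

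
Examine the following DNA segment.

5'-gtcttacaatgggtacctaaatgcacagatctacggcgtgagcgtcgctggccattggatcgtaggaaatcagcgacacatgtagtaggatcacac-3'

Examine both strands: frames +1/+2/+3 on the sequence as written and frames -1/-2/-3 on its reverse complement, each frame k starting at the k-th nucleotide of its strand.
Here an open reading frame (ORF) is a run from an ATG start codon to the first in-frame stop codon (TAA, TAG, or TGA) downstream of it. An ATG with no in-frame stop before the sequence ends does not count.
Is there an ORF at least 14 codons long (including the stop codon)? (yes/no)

Reverse complement (5'→3'): GTGTGATCCTACTACATGTGTCGCTGATTTCCTACGATCCAATGGCCAGCGACGCTCACGCCGTAGATCTGTGCATTTAGGTACCCATTGTAAGAC
Frame +1: GTC TTA CAA TGG GTA CCT AAA TGC ACA GAT CTA CGG CGT GAG CGT CGC TGG CCA TTG GAT CGT AGG AAA TCA GCG ACA CAT GTA GTA GGA TCA CAC — no ATG→stop ORF.
Frame +2: TCT TAC AAT GGG TAC CTA AAT GCA CAG ATC TAC GGC GTG AGC GTC GCT GGC CAT TGG ATC GTA GGA AAT CAG CGA CAC ATG TAG TAG GAT CAC — ATG at 80, stop TAG at 83 → 6 nt.
Frame +3: CTT ACA ATG GGT ACC TAA ATG CAC AGA TCT ACG GCG TGA GCG TCG CTG GCC ATT GGA TCG TAG GAA ATC AGC GAC ACA TGT AGT AGG ATC ACA — ATG at 9, stop TAA at 18 → 12 nt; ATG at 21, stop TGA at 39 → 21 nt.
Frame -1: GTG TGA TCC TAC TAC ATG TGT CGC TGA TTT CCT ACG ATC CAA TGG CCA GCG ACG CTC ACG CCG TAG ATC TGT GCA TTT AGG TAC CCA TTG TAA GAC — ATG at 16, stop TGA at 25 → 12 nt.
Frame -2: TGT GAT CCT ACT ACA TGT GTC GCT GAT TTC CTA CGA TCC AAT GGC CAG CGA CGC TCA CGC CGT AGA TCT GTG CAT TTA GGT ACC CAT TGT AAG — no ATG→stop ORF.
Frame -3: GTG ATC CTA CTA CAT GTG TCG CTG ATT TCC TAC GAT CCA ATG GCC AGC GAC GCT CAC GCC GTA GAT CTG TGC ATT TAG GTA CCC ATT GTA AGA — ATG at 42, stop TAG at 78 → 39 nt.
Largest ORF found is 13 codons < 14, so no.

no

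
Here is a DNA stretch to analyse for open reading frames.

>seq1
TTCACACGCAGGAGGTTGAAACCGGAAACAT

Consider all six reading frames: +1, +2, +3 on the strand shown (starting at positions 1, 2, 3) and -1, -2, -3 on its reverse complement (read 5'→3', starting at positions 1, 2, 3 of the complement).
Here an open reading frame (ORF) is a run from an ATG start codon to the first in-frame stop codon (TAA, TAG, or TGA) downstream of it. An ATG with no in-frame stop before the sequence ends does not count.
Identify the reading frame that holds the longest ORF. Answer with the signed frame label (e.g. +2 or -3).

-1

Reverse complement (5'→3'): ATGTTTCCGGTTTCAACCTCCTGCGTGTGAA
Frame +1: TTC ACA CGC AGG AGG TTG AAA CCG GAA ACA — no ATG→stop ORF.
Frame +2: TCA CAC GCA GGA GGT TGA AAC CGG AAA CAT — no ATG→stop ORF.
Frame +3: CAC ACG CAG GAG GTT GAA ACC GGA AAC — no ATG→stop ORF.
Frame -1: ATG TTT CCG GTT TCA ACC TCC TGC GTG TGA — ATG at 1, stop TGA at 28 → 30 nt.
Frame -2: TGT TTC CGG TTT CAA CCT CCT GCG TGT GAA — no ATG→stop ORF.
Frame -3: GTT TCC GGT TTC AAC CTC CTG CGT GTG — no ATG→stop ORF.
Longest ORF is 30 nt in frame -1 (positions 1–30).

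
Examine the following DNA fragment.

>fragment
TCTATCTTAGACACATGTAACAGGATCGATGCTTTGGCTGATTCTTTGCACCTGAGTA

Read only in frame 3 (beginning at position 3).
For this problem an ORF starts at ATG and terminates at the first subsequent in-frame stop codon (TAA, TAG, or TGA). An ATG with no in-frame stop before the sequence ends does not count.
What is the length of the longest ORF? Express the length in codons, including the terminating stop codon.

2

Frame 3: TAT CTT AGA CAC ATG TAA CAG GAT CGA TGC TTT GGC TGA TTC TTT GCA CCT GAG — ATG at 15, stop TAA at 18 → 6 nt.
Longest: frame 3, positions 15–20, 6 nt = 2 codons = 1 aa. → 2 codons.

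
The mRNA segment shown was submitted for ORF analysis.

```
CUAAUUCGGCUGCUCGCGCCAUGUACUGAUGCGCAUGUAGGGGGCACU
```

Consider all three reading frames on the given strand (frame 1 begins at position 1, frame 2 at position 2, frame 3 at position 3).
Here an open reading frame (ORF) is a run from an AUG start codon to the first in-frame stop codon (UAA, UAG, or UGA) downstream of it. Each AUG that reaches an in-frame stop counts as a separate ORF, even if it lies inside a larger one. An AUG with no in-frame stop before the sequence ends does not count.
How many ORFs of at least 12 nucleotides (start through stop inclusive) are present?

1

Frame 1: CUA AUU CGG CUG CUC GCG CCA UGU ACU GAU GCG CAU GUA GGG GGC ACU — no AUG→stop ORF.
Frame 2: UAA UUC GGC UGC UCG CGC CAU GUA CUG AUG CGC AUG UAG GGG GCA — AUG at 29, stop UAG at 38 → 12 nt; AUG at 35, stop UAG at 38 → 6 nt.
Frame 3: AAU UCG GCU GCU CGC GCC AUG UAC UGA UGC GCA UGU AGG GGG CAC — AUG at 21, stop UGA at 27 → 9 nt.
ORFs ≥ 12 nucleotides: frame 2 29–40 (12 nucleotides). Count = 1.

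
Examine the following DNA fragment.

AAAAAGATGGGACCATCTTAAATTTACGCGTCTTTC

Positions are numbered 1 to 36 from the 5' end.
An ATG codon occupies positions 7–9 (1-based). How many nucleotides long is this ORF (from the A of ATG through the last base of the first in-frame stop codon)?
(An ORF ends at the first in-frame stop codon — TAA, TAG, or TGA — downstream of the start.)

15

Codons from position 7: ATG (7–9), GGA (10–12), CCA (13–15), TCT (16–18), TAA (19–21).
TAA is the first in-frame stop; ORF spans 7–21, 15 nucleotides.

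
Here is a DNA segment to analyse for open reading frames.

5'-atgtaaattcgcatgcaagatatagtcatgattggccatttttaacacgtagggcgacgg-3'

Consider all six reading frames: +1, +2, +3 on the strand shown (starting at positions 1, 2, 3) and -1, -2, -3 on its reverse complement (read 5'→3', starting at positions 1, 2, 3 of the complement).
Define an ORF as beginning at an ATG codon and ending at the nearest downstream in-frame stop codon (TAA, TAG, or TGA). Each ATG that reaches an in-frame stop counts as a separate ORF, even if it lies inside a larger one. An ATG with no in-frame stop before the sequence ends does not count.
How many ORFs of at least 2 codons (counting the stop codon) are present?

3

Reverse complement (5'→3'): CCGTCGCCCTACGTGTTAAAAATGGCCAATCATGACTATATCTTGCATGCGAATTTACAT
Frame +1: ATG TAA ATT CGC ATG CAA GAT ATA GTC ATG ATT GGC CAT TTT TAA CAC GTA GGG CGA CGG — ATG at 1, stop TAA at 4 → 6 nt; ATG at 13, stop TAA at 43 → 33 nt; ATG at 28, stop TAA at 43 → 18 nt.
Frame +2: TGT AAA TTC GCA TGC AAG ATA TAG TCA TGA TTG GCC ATT TTT AAC ACG TAG GGC GAC — no ATG→stop ORF.
Frame +3: GTA AAT TCG CAT GCA AGA TAT AGT CAT GAT TGG CCA TTT TTA ACA CGT AGG GCG ACG — no ATG→stop ORF.
Frame -1: CCG TCG CCC TAC GTG TTA AAA ATG GCC AAT CAT GAC TAT ATC TTG CAT GCG AAT TTA CAT — no ATG→stop ORF.
Frame -2: CGT CGC CCT ACG TGT TAA AAA TGG CCA ATC ATG ACT ATA TCT TGC ATG CGA ATT TAC — no ATG→stop ORF.
Frame -3: GTC GCC CTA CGT GTT AAA AAT GGC CAA TCA TGA CTA TAT CTT GCA TGC GAA TTT ACA — no ATG→stop ORF.
ORFs ≥ 2 codons: frame +1 1–6 (2 codons), frame +1 13–45 (11 codons), frame +1 28–45 (6 codons). Count = 3.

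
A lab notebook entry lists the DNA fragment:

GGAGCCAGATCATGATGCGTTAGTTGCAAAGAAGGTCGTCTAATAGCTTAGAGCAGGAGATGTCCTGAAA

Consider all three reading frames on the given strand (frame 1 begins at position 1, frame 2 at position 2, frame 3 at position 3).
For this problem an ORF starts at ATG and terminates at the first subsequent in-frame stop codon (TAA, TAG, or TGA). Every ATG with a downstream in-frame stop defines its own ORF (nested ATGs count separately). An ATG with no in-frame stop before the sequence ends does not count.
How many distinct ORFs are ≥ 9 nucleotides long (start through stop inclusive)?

Frame 1: GGA GCC AGA TCA TGA TGC GTT AGT TGC AAA GAA GGT CGT CTA ATA GCT TAG AGC AGG AGA TGT CCT GAA — no ATG→stop ORF.
Frame 2: GAG CCA GAT CAT GAT GCG TTA GTT GCA AAG AAG GTC GTC TAA TAG CTT AGA GCA GGA GAT GTC CTG AAA — no ATG→stop ORF.
Frame 3: AGC CAG ATC ATG ATG CGT TAG TTG CAA AGA AGG TCG TCT AAT AGC TTA GAG CAG GAG ATG TCC TGA — ATG at 12, stop TAG at 21 → 12 nt; ATG at 15, stop TAG at 21 → 9 nt; ATG at 60, stop TGA at 66 → 9 nt.
ORFs ≥ 9 nucleotides: frame 3 12–23 (12 nucleotides), frame 3 15–23 (9 nucleotides), frame 3 60–68 (9 nucleotides). Count = 3.

3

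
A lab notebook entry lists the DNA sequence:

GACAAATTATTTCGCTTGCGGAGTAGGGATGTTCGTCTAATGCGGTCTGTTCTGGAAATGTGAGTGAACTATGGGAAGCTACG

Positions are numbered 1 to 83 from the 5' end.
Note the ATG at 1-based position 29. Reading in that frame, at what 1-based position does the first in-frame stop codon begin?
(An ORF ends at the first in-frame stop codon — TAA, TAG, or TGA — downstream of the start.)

38

Codons from position 29: ATG (29–31), TTC (32–34), GTC (35–37), TAA (38–40).
TAA is a stop codon; it begins at position 38.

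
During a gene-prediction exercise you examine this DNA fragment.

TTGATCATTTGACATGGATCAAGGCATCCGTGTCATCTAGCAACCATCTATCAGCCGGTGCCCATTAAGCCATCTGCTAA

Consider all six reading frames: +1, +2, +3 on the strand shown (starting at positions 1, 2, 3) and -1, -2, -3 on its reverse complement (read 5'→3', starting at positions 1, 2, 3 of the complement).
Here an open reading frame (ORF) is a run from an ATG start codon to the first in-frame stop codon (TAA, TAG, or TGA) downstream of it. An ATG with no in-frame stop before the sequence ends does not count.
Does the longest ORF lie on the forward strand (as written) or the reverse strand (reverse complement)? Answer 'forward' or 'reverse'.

Reverse complement (5'→3'): TTAGCAGATGGCTTAATGGGCACCGGCTGATAGATGGTTGCTAGATGACACGGATGCCTTGATCCATGTCAAATGATCAA
Frame +1: TTG ATC ATT TGA CAT GGA TCA AGG CAT CCG TGT CAT CTA GCA ACC ATC TAT CAG CCG GTG CCC ATT AAG CCA TCT GCT — no ATG→stop ORF.
Frame +2: TGA TCA TTT GAC ATG GAT CAA GGC ATC CGT GTC ATC TAG CAA CCA TCT ATC AGC CGG TGC CCA TTA AGC CAT CTG CTA — ATG at 14, stop TAG at 38 → 27 nt.
Frame +3: GAT CAT TTG ACA TGG ATC AAG GCA TCC GTG TCA TCT AGC AAC CAT CTA TCA GCC GGT GCC CAT TAA GCC ATC TGC TAA — no ATG→stop ORF.
Frame -1: TTA GCA GAT GGC TTA ATG GGC ACC GGC TGA TAG ATG GTT GCT AGA TGA CAC GGA TGC CTT GAT CCA TGT CAA ATG ATC — ATG at 16, stop TGA at 28 → 15 nt; ATG at 34, stop TGA at 46 → 15 nt.
Frame -2: TAG CAG ATG GCT TAA TGG GCA CCG GCT GAT AGA TGG TTG CTA GAT GAC ACG GAT GCC TTG ATC CAT GTC AAA TGA TCA — ATG at 8, stop TAA at 14 → 9 nt.
Frame -3: AGC AGA TGG CTT AAT GGG CAC CGG CTG ATA GAT GGT TGC TAG ATG ACA CGG ATG CCT TGA TCC ATG TCA AAT GAT CAA — ATG at 45, stop TGA at 60 → 18 nt; ATG at 54, stop TGA at 60 → 9 nt.
Forward-strand max 27 nt; reverse-strand max 18 nt. The forward strand has the longer ORF.

forward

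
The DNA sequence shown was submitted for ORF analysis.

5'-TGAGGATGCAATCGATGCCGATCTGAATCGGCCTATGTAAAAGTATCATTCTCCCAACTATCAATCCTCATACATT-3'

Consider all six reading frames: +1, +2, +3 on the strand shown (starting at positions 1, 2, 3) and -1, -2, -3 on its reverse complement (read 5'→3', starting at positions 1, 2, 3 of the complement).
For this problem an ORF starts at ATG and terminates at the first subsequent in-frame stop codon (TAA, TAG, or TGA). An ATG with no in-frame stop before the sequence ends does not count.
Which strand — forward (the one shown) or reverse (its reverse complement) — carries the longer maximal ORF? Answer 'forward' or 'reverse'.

reverse

Reverse complement (5'→3'): AATGTATGAGGATTGATAGTTGGGAGAATGATACTTTTACATAGGCCGATTCAGATCGGCATCGATTGCATCCTCA
Frame +1: TGA GGA TGC AAT CGA TGC CGA TCT GAA TCG GCC TAT GTA AAA GTA TCA TTC TCC CAA CTA TCA ATC CTC ATA CAT — no ATG→stop ORF.
Frame +2: GAG GAT GCA ATC GAT GCC GAT CTG AAT CGG CCT ATG TAA AAG TAT CAT TCT CCC AAC TAT CAA TCC TCA TAC ATT — ATG at 35, stop TAA at 38 → 6 nt.
Frame +3: AGG ATG CAA TCG ATG CCG ATC TGA ATC GGC CTA TGT AAA AGT ATC ATT CTC CCA ACT ATC AAT CCT CAT ACA — ATG at 6, stop TGA at 24 → 21 nt; ATG at 15, stop TGA at 24 → 12 nt.
Frame -1: AAT GTA TGA GGA TTG ATA GTT GGG AGA ATG ATA CTT TTA CAT AGG CCG ATT CAG ATC GGC ATC GAT TGC ATC CTC — no ATG→stop ORF.
Frame -2: ATG TAT GAG GAT TGA TAG TTG GGA GAA TGA TAC TTT TAC ATA GGC CGA TTC AGA TCG GCA TCG ATT GCA TCC TCA — ATG at 2, stop TGA at 14 → 15 nt.
Frame -3: TGT ATG AGG ATT GAT AGT TGG GAG AAT GAT ACT TTT ACA TAG GCC GAT TCA GAT CGG CAT CGA TTG CAT CCT — ATG at 6, stop TAG at 42 → 39 nt.
Forward-strand max 21 nt; reverse-strand max 39 nt. The reverse strand has the longer ORF.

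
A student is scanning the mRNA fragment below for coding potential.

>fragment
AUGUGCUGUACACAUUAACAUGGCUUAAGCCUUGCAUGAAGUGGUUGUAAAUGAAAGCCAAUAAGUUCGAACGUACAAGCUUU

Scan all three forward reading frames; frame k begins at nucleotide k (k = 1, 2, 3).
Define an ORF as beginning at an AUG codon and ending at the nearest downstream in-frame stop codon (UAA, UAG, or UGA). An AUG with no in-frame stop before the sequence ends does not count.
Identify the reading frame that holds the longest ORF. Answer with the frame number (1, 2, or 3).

Frame 1: AUG UGC UGU ACA CAU UAA CAU GGC UUA AGC CUU GCA UGA AGU GGU UGU AAA UGA AAG CCA AUA AGU UCG AAC GUA CAA GCU — AUG at 1, stop UAA at 16 → 18 nt.
Frame 2: UGU GCU GUA CAC AUU AAC AUG GCU UAA GCC UUG CAU GAA GUG GUU GUA AAU GAA AGC CAA UAA GUU CGA ACG UAC AAG CUU — AUG at 20, stop UAA at 26 → 9 nt.
Frame 3: GUG CUG UAC ACA UUA ACA UGG CUU AAG CCU UGC AUG AAG UGG UUG UAA AUG AAA GCC AAU AAG UUC GAA CGU ACA AGC UUU — AUG at 36, stop UAA at 48 → 15 nt.
Longest ORF is 18 nt in frame 1 (positions 1–18).

1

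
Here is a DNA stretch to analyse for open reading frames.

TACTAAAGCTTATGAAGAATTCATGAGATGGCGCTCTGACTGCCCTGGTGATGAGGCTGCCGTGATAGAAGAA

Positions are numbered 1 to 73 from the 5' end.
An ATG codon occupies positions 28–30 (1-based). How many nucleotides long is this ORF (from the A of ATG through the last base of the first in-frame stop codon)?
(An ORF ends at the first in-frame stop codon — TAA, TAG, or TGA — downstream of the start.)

Codons from position 28: ATG (28–30), GCG (31–33), CTC (34–36), TGA (37–39).
TGA is the first in-frame stop; ORF spans 28–39, 12 nucleotides.

12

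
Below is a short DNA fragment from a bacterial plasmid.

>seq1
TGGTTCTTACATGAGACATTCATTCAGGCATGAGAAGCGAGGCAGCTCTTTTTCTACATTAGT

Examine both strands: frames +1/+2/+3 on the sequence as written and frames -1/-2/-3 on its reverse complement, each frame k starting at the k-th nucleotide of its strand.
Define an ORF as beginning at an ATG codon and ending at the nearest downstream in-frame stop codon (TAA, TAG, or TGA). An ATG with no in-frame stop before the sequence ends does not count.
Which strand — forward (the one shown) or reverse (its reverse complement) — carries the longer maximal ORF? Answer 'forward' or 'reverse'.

Reverse complement (5'→3'): ACTAATGTAGAAAAAGAGCTGCCTCGCTTCTCATGCCTGAATGAATGTCTCATGTAAGAACCA
Frame +1: TGG TTC TTA CAT GAG ACA TTC ATT CAG GCA TGA GAA GCG AGG CAG CTC TTT TTC TAC ATT AGT — no ATG→stop ORF.
Frame +2: GGT TCT TAC ATG AGA CAT TCA TTC AGG CAT GAG AAG CGA GGC AGC TCT TTT TCT ACA TTA — no ATG→stop ORF.
Frame +3: GTT CTT ACA TGA GAC ATT CAT TCA GGC ATG AGA AGC GAG GCA GCT CTT TTT CTA CAT TAG — ATG at 30, stop TAG at 60 → 33 nt.
Frame -1: ACT AAT GTA GAA AAA GAG CTG CCT CGC TTC TCA TGC CTG AAT GAA TGT CTC ATG TAA GAA CCA — ATG at 52, stop TAA at 55 → 6 nt.
Frame -2: CTA ATG TAG AAA AAG AGC TGC CTC GCT TCT CAT GCC TGA ATG AAT GTC TCA TGT AAG AAC — ATG at 5, stop TAG at 8 → 6 nt.
Frame -3: TAA TGT AGA AAA AGA GCT GCC TCG CTT CTC ATG CCT GAA TGA ATG TCT CAT GTA AGA ACC — ATG at 33, stop TGA at 42 → 12 nt.
Forward-strand max 33 nt; reverse-strand max 12 nt. The forward strand has the longer ORF.

forward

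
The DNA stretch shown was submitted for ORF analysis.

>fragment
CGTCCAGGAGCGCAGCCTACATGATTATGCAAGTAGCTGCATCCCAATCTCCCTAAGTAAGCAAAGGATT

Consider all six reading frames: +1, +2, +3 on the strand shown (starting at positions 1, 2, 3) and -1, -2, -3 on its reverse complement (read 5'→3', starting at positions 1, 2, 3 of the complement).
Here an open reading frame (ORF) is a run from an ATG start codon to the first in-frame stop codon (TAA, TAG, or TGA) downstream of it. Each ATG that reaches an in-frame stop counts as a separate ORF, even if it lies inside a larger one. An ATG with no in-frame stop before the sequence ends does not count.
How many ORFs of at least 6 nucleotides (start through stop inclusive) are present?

4

Reverse complement (5'→3'): AATCCTTTGCTTACTTAGGGAGATTGGGATGCAGCTACTTGCATAATCATGTAGGCTGCGCTCCTGGACG
Frame +1: CGT CCA GGA GCG CAG CCT ACA TGA TTA TGC AAG TAG CTG CAT CCC AAT CTC CCT AAG TAA GCA AAG GAT — no ATG→stop ORF.
Frame +2: GTC CAG GAG CGC AGC CTA CAT GAT TAT GCA AGT AGC TGC ATC CCA ATC TCC CTA AGT AAG CAA AGG ATT — no ATG→stop ORF.
Frame +3: TCC AGG AGC GCA GCC TAC ATG ATT ATG CAA GTA GCT GCA TCC CAA TCT CCC TAA GTA AGC AAA GGA — ATG at 21, stop TAA at 54 → 36 nt; ATG at 27, stop TAA at 54 → 30 nt.
Frame -1: AAT CCT TTG CTT ACT TAG GGA GAT TGG GAT GCA GCT ACT TGC ATA ATC ATG TAG GCT GCG CTC CTG GAC — ATG at 49, stop TAG at 52 → 6 nt.
Frame -2: ATC CTT TGC TTA CTT AGG GAG ATT GGG ATG CAG CTA CTT GCA TAA TCA TGT AGG CTG CGC TCC TGG ACG — ATG at 29, stop TAA at 44 → 18 nt.
Frame -3: TCC TTT GCT TAC TTA GGG AGA TTG GGA TGC AGC TAC TTG CAT AAT CAT GTA GGC TGC GCT CCT GGA — no ATG→stop ORF.
ORFs ≥ 6 nucleotides: frame +3 21–56 (36 nucleotides), frame +3 27–56 (30 nucleotides), frame -1 49–54 (6 nucleotides), frame -2 29–46 (18 nucleotides). Count = 4.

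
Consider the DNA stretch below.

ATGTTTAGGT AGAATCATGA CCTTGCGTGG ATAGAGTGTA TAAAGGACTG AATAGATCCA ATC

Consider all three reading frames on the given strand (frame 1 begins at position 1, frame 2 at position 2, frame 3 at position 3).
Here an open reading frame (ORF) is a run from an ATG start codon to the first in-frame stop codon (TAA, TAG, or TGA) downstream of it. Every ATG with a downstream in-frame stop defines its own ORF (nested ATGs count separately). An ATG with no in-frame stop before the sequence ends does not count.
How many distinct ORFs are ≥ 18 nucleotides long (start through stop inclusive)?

Frame 1: ATG TTT AGG TAG AAT CAT GAC CTT GCG TGG ATA GAG TGT ATA AAG GAC TGA ATA GAT CCA ATC — ATG at 1, stop TAG at 10 → 12 nt.
Frame 2: TGT TTA GGT AGA ATC ATG ACC TTG CGT GGA TAG AGT GTA TAA AGG ACT GAA TAG ATC CAA — ATG at 17, stop TAG at 32 → 18 nt.
Frame 3: GTT TAG GTA GAA TCA TGA CCT TGC GTG GAT AGA GTG TAT AAA GGA CTG AAT AGA TCC AAT — no ATG→stop ORF.
ORFs ≥ 18 nucleotides: frame 2 17–34 (18 nucleotides). Count = 1.

1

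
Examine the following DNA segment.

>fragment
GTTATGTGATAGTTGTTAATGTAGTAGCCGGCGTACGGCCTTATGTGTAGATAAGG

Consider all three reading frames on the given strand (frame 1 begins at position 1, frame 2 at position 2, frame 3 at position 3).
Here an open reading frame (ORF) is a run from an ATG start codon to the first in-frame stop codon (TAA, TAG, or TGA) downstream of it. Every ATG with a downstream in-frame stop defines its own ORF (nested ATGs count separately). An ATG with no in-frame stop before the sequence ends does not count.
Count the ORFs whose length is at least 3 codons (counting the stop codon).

1

Frame 1: GTT ATG TGA TAG TTG TTA ATG TAG TAG CCG GCG TAC GGC CTT ATG TGT AGA TAA — ATG at 4, stop TGA at 7 → 6 nt; ATG at 19, stop TAG at 22 → 6 nt; ATG at 43, stop TAA at 52 → 12 nt.
Frame 2: TTA TGT GAT AGT TGT TAA TGT AGT AGC CGG CGT ACG GCC TTA TGT GTA GAT AAG — no ATG→stop ORF.
Frame 3: TAT GTG ATA GTT GTT AAT GTA GTA GCC GGC GTA CGG CCT TAT GTG TAG ATA AGG — no ATG→stop ORF.
ORFs ≥ 3 codons: frame 1 43–54 (4 codons). Count = 1.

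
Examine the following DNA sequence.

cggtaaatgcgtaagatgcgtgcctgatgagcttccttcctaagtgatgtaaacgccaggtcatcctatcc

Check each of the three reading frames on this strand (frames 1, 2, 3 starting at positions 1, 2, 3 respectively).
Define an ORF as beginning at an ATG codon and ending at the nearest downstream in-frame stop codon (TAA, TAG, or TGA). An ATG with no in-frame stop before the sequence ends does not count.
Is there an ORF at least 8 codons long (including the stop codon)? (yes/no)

Frame 1: CGG TAA ATG CGT AAG ATG CGT GCC TGA TGA GCT TCC TTC CTA AGT GAT GTA AAC GCC AGG TCA TCC TAT — ATG at 7, stop TGA at 25 → 21 nt; ATG at 16, stop TGA at 25 → 12 nt.
Frame 2: GGT AAA TGC GTA AGA TGC GTG CCT GAT GAG CTT CCT TCC TAA GTG ATG TAA ACG CCA GGT CAT CCT ATC — ATG at 47, stop TAA at 50 → 6 nt.
Frame 3: GTA AAT GCG TAA GAT GCG TGC CTG ATG AGC TTC CTT CCT AAG TGA TGT AAA CGC CAG GTC ATC CTA TCC — ATG at 27, stop TGA at 45 → 21 nt.
Largest ORF found is 7 codons < 8, so no.

no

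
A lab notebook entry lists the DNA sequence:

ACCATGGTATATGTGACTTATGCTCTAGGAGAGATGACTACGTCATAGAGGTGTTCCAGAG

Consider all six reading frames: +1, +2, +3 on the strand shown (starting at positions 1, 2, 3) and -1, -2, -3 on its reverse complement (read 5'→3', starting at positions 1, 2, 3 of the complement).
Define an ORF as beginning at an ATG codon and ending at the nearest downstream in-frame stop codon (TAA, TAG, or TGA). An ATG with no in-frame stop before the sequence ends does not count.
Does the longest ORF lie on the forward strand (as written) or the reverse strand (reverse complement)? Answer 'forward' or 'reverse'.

Reverse complement (5'→3'): CTCTGGAACACCTCTATGACGTAGTCATCTCTCCTAGAGCATAAGTCACATATACCATGGT
Frame +1: ACC ATG GTA TAT GTG ACT TAT GCT CTA GGA GAG ATG ACT ACG TCA TAG AGG TGT TCC AGA — ATG at 4, stop TAG at 46 → 45 nt; ATG at 34, stop TAG at 46 → 15 nt.
Frame +2: CCA TGG TAT ATG TGA CTT ATG CTC TAG GAG AGA TGA CTA CGT CAT AGA GGT GTT CCA GAG — ATG at 11, stop TGA at 14 → 6 nt; ATG at 20, stop TAG at 26 → 9 nt.
Frame +3: CAT GGT ATA TGT GAC TTA TGC TCT AGG AGA GAT GAC TAC GTC ATA GAG GTG TTC CAG — no ATG→stop ORF.
Frame -1: CTC TGG AAC ACC TCT ATG ACG TAG TCA TCT CTC CTA GAG CAT AAG TCA CAT ATA CCA TGG — ATG at 16, stop TAG at 22 → 9 nt.
Frame -2: TCT GGA ACA CCT CTA TGA CGT AGT CAT CTC TCC TAG AGC ATA AGT CAC ATA TAC CAT GGT — no ATG→stop ORF.
Frame -3: CTG GAA CAC CTC TAT GAC GTA GTC ATC TCT CCT AGA GCA TAA GTC ACA TAT ACC ATG — no ATG→stop ORF.
Forward-strand max 45 nt; reverse-strand max 9 nt. The forward strand has the longer ORF.

forward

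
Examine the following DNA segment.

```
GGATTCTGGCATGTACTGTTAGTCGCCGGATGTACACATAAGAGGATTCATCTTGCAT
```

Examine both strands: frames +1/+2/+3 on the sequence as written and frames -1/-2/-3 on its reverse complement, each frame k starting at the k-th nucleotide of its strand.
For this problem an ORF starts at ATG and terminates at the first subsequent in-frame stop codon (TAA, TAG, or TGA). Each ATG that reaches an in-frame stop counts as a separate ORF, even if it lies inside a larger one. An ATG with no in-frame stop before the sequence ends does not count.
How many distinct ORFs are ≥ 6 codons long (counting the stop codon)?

Reverse complement (5'→3'): ATGCAAGATGAATCCTCTTATGTGTACATCCGGCGACTAACAGTACATGCCAGAATCC
Frame +1: GGA TTC TGG CAT GTA CTG TTA GTC GCC GGA TGT ACA CAT AAG AGG ATT CAT CTT GCA — no ATG→stop ORF.
Frame +2: GAT TCT GGC ATG TAC TGT TAG TCG CCG GAT GTA CAC ATA AGA GGA TTC ATC TTG CAT — ATG at 11, stop TAG at 20 → 12 nt.
Frame +3: ATT CTG GCA TGT ACT GTT AGT CGC CGG ATG TAC ACA TAA GAG GAT TCA TCT TGC — ATG at 30, stop TAA at 39 → 12 nt.
Frame -1: ATG CAA GAT GAA TCC TCT TAT GTG TAC ATC CGG CGA CTA ACA GTA CAT GCC AGA ATC — no ATG→stop ORF.
Frame -2: TGC AAG ATG AAT CCT CTT ATG TGT ACA TCC GGC GAC TAA CAG TAC ATG CCA GAA TCC — ATG at 8, stop TAA at 38 → 33 nt; ATG at 20, stop TAA at 38 → 21 nt.
Frame -3: GCA AGA TGA ATC CTC TTA TGT GTA CAT CCG GCG ACT AAC AGT ACA TGC CAG AAT — no ATG→stop ORF.
ORFs ≥ 6 codons: frame -2 8–40 (11 codons), frame -2 20–40 (7 codons). Count = 2.

2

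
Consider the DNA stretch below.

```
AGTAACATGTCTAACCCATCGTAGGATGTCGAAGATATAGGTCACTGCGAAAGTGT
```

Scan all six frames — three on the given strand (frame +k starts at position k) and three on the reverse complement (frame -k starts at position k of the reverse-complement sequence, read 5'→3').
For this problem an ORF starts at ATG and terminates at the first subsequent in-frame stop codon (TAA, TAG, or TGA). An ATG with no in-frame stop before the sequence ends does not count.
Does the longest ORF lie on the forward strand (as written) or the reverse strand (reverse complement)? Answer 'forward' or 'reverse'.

forward

Reverse complement (5'→3'): ACACTTTCGCAGTGACCTATATCTTCGACATCCTACGATGGGTTAGACATGTTACT
Frame +1: AGT AAC ATG TCT AAC CCA TCG TAG GAT GTC GAA GAT ATA GGT CAC TGC GAA AGT — ATG at 7, stop TAG at 22 → 18 nt.
Frame +2: GTA ACA TGT CTA ACC CAT CGT AGG ATG TCG AAG ATA TAG GTC ACT GCG AAA GTG — ATG at 26, stop TAG at 38 → 15 nt.
Frame +3: TAA CAT GTC TAA CCC ATC GTA GGA TGT CGA AGA TAT AGG TCA CTG CGA AAG TGT — no ATG→stop ORF.
Frame -1: ACA CTT TCG CAG TGA CCT ATA TCT TCG ACA TCC TAC GAT GGG TTA GAC ATG TTA — no ATG→stop ORF.
Frame -2: CAC TTT CGC AGT GAC CTA TAT CTT CGA CAT CCT ACG ATG GGT TAG ACA TGT TAC — ATG at 38, stop TAG at 44 → 9 nt.
Frame -3: ACT TTC GCA GTG ACC TAT ATC TTC GAC ATC CTA CGA TGG GTT AGA CAT GTT ACT — no ATG→stop ORF.
Forward-strand max 18 nt; reverse-strand max 9 nt. The forward strand has the longer ORF.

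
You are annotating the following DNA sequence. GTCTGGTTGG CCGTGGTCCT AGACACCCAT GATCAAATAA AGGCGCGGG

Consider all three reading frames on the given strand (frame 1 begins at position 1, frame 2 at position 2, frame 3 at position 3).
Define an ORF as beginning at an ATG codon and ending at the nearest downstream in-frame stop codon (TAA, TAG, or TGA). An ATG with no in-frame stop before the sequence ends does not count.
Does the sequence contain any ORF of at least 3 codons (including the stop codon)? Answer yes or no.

yes

Frame 1: GTC TGG TTG GCC GTG GTC CTA GAC ACC CAT GAT CAA ATA AAG GCG CGG — no ATG→stop ORF.
Frame 2: TCT GGT TGG CCG TGG TCC TAG ACA CCC ATG ATC AAA TAA AGG CGC GGG — ATG at 29, stop TAA at 38 → 12 nt.
Frame 3: CTG GTT GGC CGT GGT CCT AGA CAC CCA TGA TCA AAT AAA GGC GCG — no ATG→stop ORF.
Frame 2 has an ORF of 4 codons (positions 29–40) ≥ 3, so yes.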